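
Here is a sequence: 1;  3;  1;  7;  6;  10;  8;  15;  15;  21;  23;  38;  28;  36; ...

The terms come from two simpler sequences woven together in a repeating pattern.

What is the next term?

Positions follow the repeating pattern AABB; grouping by letter gives 2 tracks.
Track A: 1, 3, 6, 10, 15, 21, 28, 36 (triangular numbers n(n+1)/2 for n = 1, 2, …).
Track B: 1, 7, 8, 15, 23, 38 (Fibonacci-style (each term is the sum of the two before it)).
Position 15 falls in track B as its term 7, giving 61.

61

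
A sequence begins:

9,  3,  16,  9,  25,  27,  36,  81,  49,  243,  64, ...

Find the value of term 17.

121

The terms cycle through 2 interleaved subsequences.
Stream A = 9, 16, 25, 36, 49, 64: perfect squares starting at 3².
Stream B = 3, 9, 27, 81, 243: powers of 3.
The 17th slot belongs to stream A; its 9th term is 121.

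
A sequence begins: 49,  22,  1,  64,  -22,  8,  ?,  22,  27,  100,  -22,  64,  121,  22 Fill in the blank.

The terms cycle through 3 interleaved subsequences.
Subsequence A: 49, 64, ?, 100, 121 — consecutive squares n² from n = 7.
Subsequence B: 22, -22, 22, -22, 22 — alternating ±22.
Subsequence C: 1, 8, 27, 64 — the cubes 1³, 2³, 3³, ….
So the missing entry in subsequence A is 81.

81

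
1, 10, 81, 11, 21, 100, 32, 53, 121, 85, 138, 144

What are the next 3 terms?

223, 361, 169

Reading positions in blocks of 3 reveals the pattern AAB — 2 tracks woven together.
Track A: 1, 10, 11, 21, 32, 53, 85, 138. Fibonacci-style (each term is the sum of the two before it).
Track B: 81, 100, 121, 144. Consecutive squares n² from n = 9.
Term 13 comes from track A (its 9th entry): 223.
The 14th slot belongs to track A; its 10th term is 361.
Position 15 falls in track B as its term 5, giving 169.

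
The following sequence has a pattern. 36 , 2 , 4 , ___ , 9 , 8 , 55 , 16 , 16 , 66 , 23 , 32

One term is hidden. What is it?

Split by position mod 3: positions 1, 4, 7, … form one track, and each other residue class forms its own.
Track A: 36, ?, 55, 66 (triangular numbers starting at T_8).
Track B: 2, 9, 16, 23 (linear: a_n = -5 + 7·n).
Track C: 4, 8, 16, 32 (successive powers of 2).
Track A's pattern makes the blank 45.

45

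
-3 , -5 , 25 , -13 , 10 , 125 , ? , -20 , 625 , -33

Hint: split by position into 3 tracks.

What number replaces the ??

Read the sequence 3 terms at a time; column i is its own pattern.
Stream A: -3, -13, ?, -33 (subtracting 10 each time).
Stream B: -5, 10, -20 (geometric with ratio -2).
Stream C: 25, 125, 625 (powers of 5).
So the missing entry in stream A is -23.

-23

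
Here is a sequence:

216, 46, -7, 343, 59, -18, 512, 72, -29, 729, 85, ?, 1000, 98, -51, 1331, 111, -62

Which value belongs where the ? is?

-40

Split by position mod 3 into 3 tracks.
Subsequence A: 216, 343, 512, 729, 1000, 1331. The cubes 6³, 7³, 8³, ….
Subsequence B: 46, 59, 72, 85, 98, 111. Linear: a_n = 33 + 13·n.
Subsequence C: -7, -18, -29, ?, -51, -62. Linear: a_n = 4 − 11·n.
The gap is subsequence C's term 4; the rule gives -40.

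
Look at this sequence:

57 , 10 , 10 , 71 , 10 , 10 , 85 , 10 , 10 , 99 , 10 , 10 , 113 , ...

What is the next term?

10

Reading positions in blocks of 3 reveals the pattern ABB — 2 tracks woven together.
Track A: 57, 71, 85, 99, 113 (arithmetic, step +14).
Track B: 10, 10, 10, 10, 10, 10, 10, 10 (always 10).
The 14th slot belongs to track B; its 9th term is 10.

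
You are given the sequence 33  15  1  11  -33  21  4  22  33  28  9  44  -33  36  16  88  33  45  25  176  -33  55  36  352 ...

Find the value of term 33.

Split by position mod 4 into 4 tracks.
Track A = 33, -33, 33, -33, 33, -33: oscillating between 33 and -33.
Track B = 15, 21, 28, 36, 45, 55: the triangular numbers T_5, T_6, ….
Track C = 1, 4, 9, 16, 25, 36: consecutive squares n² from n = 1.
Track D = 11, 22, 44, 88, 176, 352: geometric, ×2 each step.
Position 33 falls in track A as its term 9, giving 33.

33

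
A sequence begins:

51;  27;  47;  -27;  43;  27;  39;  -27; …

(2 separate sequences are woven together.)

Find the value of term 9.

Odd-indexed and even-indexed terms follow separate rules.
Track A: 51, 47, 43, 39 (arithmetic with common difference −4).
Track B: 27, -27, 27, -27 (oscillating between 27 and -27).
Position 9 falls in track A as its term 5, giving 35.

35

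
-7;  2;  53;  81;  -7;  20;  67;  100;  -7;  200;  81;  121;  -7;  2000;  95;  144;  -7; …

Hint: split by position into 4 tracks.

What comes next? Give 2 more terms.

Split by position mod 4 into 4 tracks.
Subsequence A: -7, -7, -7, -7, -7. Constant -7.
Subsequence B: 2, 20, 200, 2000. Geometric, ×10 each step.
Subsequence C: 53, 67, 81, 95. Linear: a_n = 39 + 14·n.
Subsequence D: 81, 100, 121, 144. Perfect squares starting at 9².
The 18th slot belongs to subsequence B; its 5th term is 20000.
Term 19 comes from subsequence C (its 5th entry): 109.

20000, 109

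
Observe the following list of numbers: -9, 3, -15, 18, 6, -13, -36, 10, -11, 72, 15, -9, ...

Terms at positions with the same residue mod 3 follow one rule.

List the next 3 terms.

-144, 21, -7

The terms cycle through 3 interleaved subsequences.
Track A is -9, 18, -36, 72, which is geometric with ratio -2.
Track B is 3, 6, 10, 15, which is triangular numbers n(n+1)/2 for n = 2, 3, ….
Track C is -15, -13, -11, -9, which is linear: a_n = -17 + 2·n.
The 13th slot belongs to track A; its 5th term is -144.
Term 14 comes from track B (its 5th entry): 21.
The 15th slot belongs to track C; its 5th term is -7.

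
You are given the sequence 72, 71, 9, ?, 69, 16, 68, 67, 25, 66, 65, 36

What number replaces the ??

70

The slot pattern repeats as AAB (period 3), so there are 2 interleaved tracks.
Track A = 72, 71, ?, 69, 68, 67, 66, 65: subtracting 1 each time.
Track B = 9, 16, 25, 36: the squares 3², 4², 5², ….
Filling track A at index 3 by its rule yields 70.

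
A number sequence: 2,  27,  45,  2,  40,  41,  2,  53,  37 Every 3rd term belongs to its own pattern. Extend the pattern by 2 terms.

Split by position mod 3: positions 1, 4, 7, … form one track, and each other residue class forms its own.
Track A: 2, 2, 2. Constant 2.
Track B: 27, 40, 53. Linear: a_n = 14 + 13·n.
Track C: 45, 41, 37. Subtracting 4 each time.
The 10th slot belongs to track A; its 4th term is 2.
Position 11 falls in track B as its term 4, giving 66.

2, 66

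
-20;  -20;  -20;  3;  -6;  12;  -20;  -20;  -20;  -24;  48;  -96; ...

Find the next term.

-20

The slot pattern repeats as AAABBB (period 6), so there are 2 interleaved tracks.
Track A: -20, -20, -20, -20, -20, -20. Always -20.
Track B: 3, -6, 12, -24, 48, -96. Multiplying by -2 each time.
Term 13 comes from track A (its 7th entry): -20.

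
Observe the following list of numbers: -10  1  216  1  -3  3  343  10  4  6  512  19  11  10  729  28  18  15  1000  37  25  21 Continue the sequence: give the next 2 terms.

The terms cycle through 4 interleaved subsequences.
Subsequence A = -10, -3, 4, 11, 18, 25: linear: a_n = -17 + 7·n.
Subsequence B = 1, 3, 6, 10, 15, 21: triangular numbers n(n+1)/2 for n = 1, 2, ….
Subsequence C = 216, 343, 512, 729, 1000: the cubes 6³, 7³, 8³, ….
Subsequence D = 1, 10, 19, 28, 37: linear: a_n = -8 + 9·n.
The 23rd slot belongs to subsequence C; its 6th term is 1331.
Term 24 comes from subsequence D (its 6th entry): 46.

1331, 46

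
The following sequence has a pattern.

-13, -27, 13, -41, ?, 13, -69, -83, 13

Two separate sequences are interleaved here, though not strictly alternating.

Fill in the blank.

-55

The slot pattern repeats as AAB (period 3), so there are 2 interleaved tracks.
Track A: -13, -27, -41, ?, -69, -83. Linear: a_n = 1 − 14·n.
Track B: 13, 13, 13. The constant sequence 13.
The gap is track A's term 4; the rule gives -55.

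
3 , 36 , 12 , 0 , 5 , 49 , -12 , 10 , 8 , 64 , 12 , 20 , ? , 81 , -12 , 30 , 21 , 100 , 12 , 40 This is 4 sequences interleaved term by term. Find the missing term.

13

Read the sequence 4 terms at a time; column i is its own pattern.
Subsequence A = 3, 5, 8, ?, 21: Fibonacci-style (each term is the sum of the two before it).
Subsequence B = 36, 49, 64, 81, 100: the squares 6², 7², 8², ….
Subsequence C = 12, -12, 12, -12, 12: alternating ±12.
Subsequence D = 0, 10, 20, 30, 40: arithmetic with common difference +10.
The gap is subsequence A's term 4; the rule gives 13.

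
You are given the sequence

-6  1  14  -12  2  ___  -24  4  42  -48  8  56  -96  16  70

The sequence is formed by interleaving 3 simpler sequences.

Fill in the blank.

28

Taking every 3rd term gives 3 separate tracks.
Track A: -6, -12, -24, -48, -96 (multiplying by 2 each time).
Track B: 1, 2, 4, 8, 16 (powers of 2).
Track C: 14, ?, 42, 56, 70 (arithmetic, step +14).
Track C's pattern makes the blank 28.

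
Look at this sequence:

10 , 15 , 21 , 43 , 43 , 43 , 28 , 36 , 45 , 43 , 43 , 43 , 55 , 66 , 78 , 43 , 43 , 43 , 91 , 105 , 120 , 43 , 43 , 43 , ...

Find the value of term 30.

43

Reading positions in blocks of 6 reveals the pattern AAABBB — 2 tracks woven together.
Track A is 10, 15, 21, 28, 36, 45, 55, 66, 78, 91, 105, 120, which is triangular numbers starting at T_4.
Track B is 43, 43, 43, 43, 43, 43, 43, 43, 43, 43, 43, 43, which is constant 43.
The 30th slot belongs to track B; its 15th term is 43.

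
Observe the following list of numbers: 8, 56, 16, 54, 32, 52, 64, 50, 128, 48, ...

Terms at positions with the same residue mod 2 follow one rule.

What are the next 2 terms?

256, 46

Split by position mod 2 into 2 tracks.
Subsequence A: 8, 16, 32, 64, 128. Powers 2^3, 2^4, 2^5, ….
Subsequence B: 56, 54, 52, 50, 48. Arithmetic with common difference −2.
Term 11 comes from subsequence A (its 6th entry): 256.
Position 12 → subsequence B, term 6 = 46.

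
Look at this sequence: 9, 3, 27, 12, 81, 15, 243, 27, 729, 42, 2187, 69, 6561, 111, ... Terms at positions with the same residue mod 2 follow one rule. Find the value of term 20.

Taking every 2nd term gives 2 separate tracks.
Track A: 9, 27, 81, 243, 729, 2187, 6561 — successive powers of 3.
Track B: 3, 12, 15, 27, 42, 69, 111 — Fibonacci-style (each term is the sum of the two before it).
The 20th slot belongs to track B; its 10th term is 471.

471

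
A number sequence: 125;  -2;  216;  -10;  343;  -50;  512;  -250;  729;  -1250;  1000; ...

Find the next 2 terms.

Split by position mod 2 into 2 tracks.
Stream A is 125, 216, 343, 512, 729, 1000, which is the cubes 5³, 6³, 7³, ….
Stream B is -2, -10, -50, -250, -1250, which is a geometric progression (common ratio 5).
Position 12 falls in stream B as its term 6, giving -6250.
Term 13 comes from stream A (its 7th entry): 1331.

-6250, 1331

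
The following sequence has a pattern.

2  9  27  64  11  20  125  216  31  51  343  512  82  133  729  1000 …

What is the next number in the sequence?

Reading positions in blocks of 4 reveals the pattern AABB — 2 tracks woven together.
Track A: 2, 9, 11, 20, 31, 51, 82, 133 (Fibonacci-style (each term is the sum of the two before it)).
Track B: 27, 64, 125, 216, 343, 512, 729, 1000 (perfect cubes starting at 3³).
The 17th slot belongs to track A; its 9th term is 215.

215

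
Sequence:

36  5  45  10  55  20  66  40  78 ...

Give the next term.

Split by position mod 2 into 2 tracks.
Subsequence A is 36, 45, 55, 66, 78, which is the triangular numbers T_8, T_9, ….
Subsequence B is 5, 10, 20, 40, which is multiplying by 2 each time.
Position 10 falls in subsequence B as its term 5, giving 80.

80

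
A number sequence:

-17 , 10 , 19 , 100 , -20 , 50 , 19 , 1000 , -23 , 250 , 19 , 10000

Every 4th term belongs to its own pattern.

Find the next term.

The terms cycle through 4 interleaved subsequences.
Track A: -17, -20, -23 — subtracting 3 each time.
Track B: 10, 50, 250 — geometric, ×5 each step.
Track C: 19, 19, 19 — constant 19.
Track D: 100, 1000, 10000 — powers of 10.
The 13th slot belongs to track A; its 4th term is -26.

-26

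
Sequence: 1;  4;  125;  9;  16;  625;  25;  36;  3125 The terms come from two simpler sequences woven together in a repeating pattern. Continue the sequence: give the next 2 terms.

49, 64

Positions follow the repeating pattern AAB; grouping by letter gives 2 tracks.
Track A: 1, 4, 9, 16, 25, 36. Consecutive squares n² from n = 1.
Track B: 125, 625, 3125. Successive powers of 5.
Position 10 falls in track A as its term 7, giving 49.
The 11th slot belongs to track A; its 8th term is 64.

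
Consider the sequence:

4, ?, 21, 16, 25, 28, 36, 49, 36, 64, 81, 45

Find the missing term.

9

Positions follow the repeating pattern AAB; grouping by letter gives 2 tracks.
Stream A: 4, ?, 16, 25, 36, 49, 64, 81 (the squares 2², 3², 4², …).
Stream B: 21, 28, 36, 45 (triangular numbers n(n+1)/2 for n = 6, 7, …).
The gap is stream A's term 2; the rule gives 9.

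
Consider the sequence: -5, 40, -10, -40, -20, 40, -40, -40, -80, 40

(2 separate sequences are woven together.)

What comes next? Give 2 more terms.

Odd-indexed and even-indexed terms follow separate rules.
Subsequence A: -5, -10, -20, -40, -80. A geometric progression (common ratio 2).
Subsequence B: 40, -40, 40, -40, 40. Oscillating between 40 and -40.
Position 11 falls in subsequence A as its term 6, giving -160.
Position 12 → subsequence B, term 6 = -40.

-160, -40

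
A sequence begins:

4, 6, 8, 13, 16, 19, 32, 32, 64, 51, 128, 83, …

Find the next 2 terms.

256, 134

Odd-indexed and even-indexed terms follow separate rules.
Track A is 4, 8, 16, 32, 64, 128, which is successive powers of 2.
Track B is 6, 13, 19, 32, 51, 83, which is Fibonacci-style (each term is the sum of the two before it).
Position 13 → track A, term 7 = 256.
The 14th slot belongs to track B; its 7th term is 134.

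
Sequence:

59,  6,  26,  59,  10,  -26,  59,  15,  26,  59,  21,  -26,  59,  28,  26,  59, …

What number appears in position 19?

59

Taking every 3rd term gives 3 separate tracks.
Track A is 59, 59, 59, 59, 59, 59, which is the constant sequence 59.
Track B is 6, 10, 15, 21, 28, which is the triangular numbers T_3, T_4, ….
Track C is 26, -26, 26, -26, 26, which is alternating ±26.
The 19th slot belongs to track A; its 7th term is 59.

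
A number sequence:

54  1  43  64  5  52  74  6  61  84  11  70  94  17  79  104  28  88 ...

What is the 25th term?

134

Read the sequence 3 terms at a time; column i is its own pattern.
Stream A is 54, 64, 74, 84, 94, 104, which is arithmetic, step +10.
Stream B is 1, 5, 6, 11, 17, 28, which is a Fibonacci-like recurrence a_n = a_{n-1} + a_{n-2}.
Stream C is 43, 52, 61, 70, 79, 88, which is adding 9 each time.
Position 25 → stream A, term 9 = 134.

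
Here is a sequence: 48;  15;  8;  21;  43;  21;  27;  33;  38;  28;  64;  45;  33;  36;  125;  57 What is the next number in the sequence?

28

The terms cycle through 4 interleaved subsequences.
Track A is 48, 43, 38, 33, which is subtracting 5 each time.
Track B is 15, 21, 28, 36, which is triangular numbers n(n+1)/2 for n = 5, 6, ….
Track C is 8, 27, 64, 125, which is consecutive cubes n³ from n = 2.
Track D is 21, 33, 45, 57, which is arithmetic with common difference +12.
The 17th slot belongs to track A; its 5th term is 28.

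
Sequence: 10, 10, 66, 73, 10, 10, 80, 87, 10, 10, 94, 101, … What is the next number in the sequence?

The slot pattern repeats as AABB (period 4), so there are 2 interleaved tracks.
Subsequence A: 10, 10, 10, 10, 10, 10 (the constant sequence 10).
Subsequence B: 66, 73, 80, 87, 94, 101 (arithmetic with common difference +7).
Term 13 comes from subsequence A (its 7th entry): 10.

10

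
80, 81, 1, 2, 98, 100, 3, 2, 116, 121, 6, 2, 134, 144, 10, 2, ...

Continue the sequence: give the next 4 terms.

Taking every 4th term gives 4 separate tracks.
Stream A is 80, 98, 116, 134, which is arithmetic with common difference +18.
Stream B is 81, 100, 121, 144, which is the squares 9², 10², 11², ….
Stream C is 1, 3, 6, 10, which is triangular numbers n(n+1)/2 for n = 1, 2, ….
Stream D is 2, 2, 2, 2, which is the constant sequence 2.
Position 17 → stream A, term 5 = 152.
The 18th slot belongs to stream B; its 5th term is 169.
The 19th slot belongs to stream C; its 5th term is 15.
The 20th slot belongs to stream D; its 5th term is 2.

152, 169, 15, 2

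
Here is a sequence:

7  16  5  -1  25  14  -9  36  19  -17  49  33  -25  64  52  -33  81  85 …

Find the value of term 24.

Split by position mod 3: positions 1, 4, 7, … form one track, and each other residue class forms its own.
Track A: 7, -1, -9, -17, -25, -33 — arithmetic with common difference −8.
Track B: 16, 25, 36, 49, 64, 81 — perfect squares starting at 4².
Track C: 5, 14, 19, 33, 52, 85 — each term equals the sum of the previous two.
Term 24 comes from track C (its 8th entry): 222.

222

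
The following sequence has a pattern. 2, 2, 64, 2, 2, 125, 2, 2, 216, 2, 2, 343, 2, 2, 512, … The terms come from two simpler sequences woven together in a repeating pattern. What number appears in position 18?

729

Reading positions in blocks of 3 reveals the pattern AAB — 2 tracks woven together.
Track A: 2, 2, 2, 2, 2, 2, 2, 2, 2, 2. Constant 2.
Track B: 64, 125, 216, 343, 512. Consecutive cubes n³ from n = 4.
Position 18 falls in track B as its term 6, giving 729.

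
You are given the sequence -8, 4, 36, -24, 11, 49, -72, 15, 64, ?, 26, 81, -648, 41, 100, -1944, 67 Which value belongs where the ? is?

Split by position mod 3 into 3 tracks.
Track A: -8, -24, -72, ?, -648, -1944 (geometric, ×3 each step).
Track B: 4, 11, 15, 26, 41, 67 (Fibonacci-style (each term is the sum of the two before it)).
Track C: 36, 49, 64, 81, 100 (consecutive squares n² from n = 6).
Track A's pattern makes the blank -216.

-216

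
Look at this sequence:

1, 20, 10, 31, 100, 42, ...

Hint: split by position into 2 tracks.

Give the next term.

1000

Split by position mod 2 into 2 tracks.
Stream A: 1, 10, 100 (powers of 10).
Stream B: 20, 31, 42 (linear: a_n = 9 + 11·n).
Position 7 → stream A, term 4 = 1000.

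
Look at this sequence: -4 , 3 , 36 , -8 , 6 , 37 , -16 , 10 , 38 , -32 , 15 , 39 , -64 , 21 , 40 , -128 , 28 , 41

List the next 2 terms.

Read the sequence 3 terms at a time; column i is its own pattern.
Subsequence A: -4, -8, -16, -32, -64, -128 (a geometric progression (common ratio 2)).
Subsequence B: 3, 6, 10, 15, 21, 28 (the triangular numbers T_2, T_3, …).
Subsequence C: 36, 37, 38, 39, 40, 41 (arithmetic, step +1).
Position 19 falls in subsequence A as its term 7, giving -256.
Term 20 comes from subsequence B (its 7th entry): 36.

-256, 36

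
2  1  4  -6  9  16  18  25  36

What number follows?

-54

The slot pattern repeats as ABB (period 3), so there are 2 interleaved tracks.
Subsequence A: 2, -6, 18 — multiplying by -3 each time.
Subsequence B: 1, 4, 9, 16, 25, 36 — the squares 1², 2², 3², ….
Position 10 falls in subsequence A as its term 4, giving -54.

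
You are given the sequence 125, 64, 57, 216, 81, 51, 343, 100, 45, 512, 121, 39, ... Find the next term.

The terms cycle through 3 interleaved subsequences.
Stream A = 125, 216, 343, 512: perfect cubes starting at 5³.
Stream B = 64, 81, 100, 121: consecutive squares n² from n = 8.
Stream C = 57, 51, 45, 39: subtracting 6 each time.
Position 13 → stream A, term 5 = 729.

729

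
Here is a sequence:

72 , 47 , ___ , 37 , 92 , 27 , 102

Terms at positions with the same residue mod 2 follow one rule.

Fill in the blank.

82

The terms cycle through 2 interleaved subsequences.
Stream A = 72, ?, 92, 102: adding 10 each time.
Stream B = 47, 37, 27: arithmetic, step −10.
So the missing entry in stream A is 82.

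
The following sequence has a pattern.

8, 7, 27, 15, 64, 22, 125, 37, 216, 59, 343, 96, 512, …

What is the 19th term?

Positions 1, 3, 5, … form one subsequence and positions 2, 4, 6, … form another.
Track A: 8, 27, 64, 125, 216, 343, 512. The cubes 2³, 3³, 4³, ….
Track B: 7, 15, 22, 37, 59, 96. Fibonacci-style (each term is the sum of the two before it).
Position 19 → track A, term 10 = 1331.

1331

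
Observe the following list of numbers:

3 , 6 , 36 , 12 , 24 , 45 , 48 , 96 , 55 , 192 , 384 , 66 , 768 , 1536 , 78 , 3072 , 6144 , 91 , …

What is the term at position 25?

Positions follow the repeating pattern AAB; grouping by letter gives 2 tracks.
Stream A: 3, 6, 12, 24, 48, 96, 192, 384, 768, 1536, 3072, 6144 (geometric with ratio 2).
Stream B: 36, 45, 55, 66, 78, 91 (triangular numbers n(n+1)/2 for n = 8, 9, …).
Term 25 comes from stream A (its 17th entry): 196608.

196608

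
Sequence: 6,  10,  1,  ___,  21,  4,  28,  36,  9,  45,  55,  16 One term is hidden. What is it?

15

Reading positions in blocks of 3 reveals the pattern AAB — 2 tracks woven together.
Track A = 6, 10, ?, 21, 28, 36, 45, 55: triangular numbers n(n+1)/2 for n = 3, 4, ….
Track B = 1, 4, 9, 16: perfect squares starting at 1².
So the missing entry in track A is 15.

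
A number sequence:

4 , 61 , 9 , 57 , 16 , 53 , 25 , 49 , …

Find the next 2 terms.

36, 45

Odd-indexed and even-indexed terms follow separate rules.
Track A: 4, 9, 16, 25 — consecutive squares n² from n = 2.
Track B: 61, 57, 53, 49 — subtracting 4 each time.
The 9th slot belongs to track A; its 5th term is 36.
Term 10 comes from track B (its 5th entry): 45.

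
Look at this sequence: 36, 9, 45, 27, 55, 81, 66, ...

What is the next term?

Odd-indexed and even-indexed terms follow separate rules.
Subsequence A: 36, 45, 55, 66 (triangular numbers starting at T_8).
Subsequence B: 9, 27, 81 (successive powers of 3).
Position 8 falls in subsequence B as its term 4, giving 243.

243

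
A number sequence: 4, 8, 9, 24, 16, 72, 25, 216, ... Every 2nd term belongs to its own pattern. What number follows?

36

Positions 1, 3, 5, … form one subsequence and positions 2, 4, 6, … form another.
Track A: 4, 9, 16, 25 (consecutive squares n² from n = 2).
Track B: 8, 24, 72, 216 (multiplying by 3 each time).
Position 9 falls in track A as its term 5, giving 36.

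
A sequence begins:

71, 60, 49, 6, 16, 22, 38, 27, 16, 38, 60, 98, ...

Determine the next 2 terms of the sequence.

5, -6

Reading positions in blocks of 6 reveals the pattern AAABBB — 2 tracks woven together.
Track A = 71, 60, 49, 38, 27, 16: arithmetic with common difference −11.
Track B = 6, 16, 22, 38, 60, 98: Fibonacci-style (each term is the sum of the two before it).
The 13th slot belongs to track A; its 7th term is 5.
Position 14 falls in track A as its term 8, giving -6.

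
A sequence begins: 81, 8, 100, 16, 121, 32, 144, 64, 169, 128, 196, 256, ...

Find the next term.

Taking every 2nd term gives 2 separate tracks.
Track A: 81, 100, 121, 144, 169, 196 (perfect squares starting at 9²).
Track B: 8, 16, 32, 64, 128, 256 (successive powers of 2).
Position 13 → track A, term 7 = 225.

225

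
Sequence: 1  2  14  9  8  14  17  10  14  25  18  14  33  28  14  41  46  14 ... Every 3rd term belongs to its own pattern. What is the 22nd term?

Read the sequence 3 terms at a time; column i is its own pattern.
Stream A: 1, 9, 17, 25, 33, 41. Linear: a_n = -7 + 8·n.
Stream B: 2, 8, 10, 18, 28, 46. A Fibonacci-like recurrence a_n = a_{n-1} + a_{n-2}.
Stream C: 14, 14, 14, 14, 14, 14. Always 14.
Term 22 comes from stream A (its 8th entry): 57.

57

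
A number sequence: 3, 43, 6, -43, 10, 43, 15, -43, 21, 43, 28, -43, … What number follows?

36

Split by position mod 2 into 2 tracks.
Subsequence A is 3, 6, 10, 15, 21, 28, which is triangular numbers starting at T_2.
Subsequence B is 43, -43, 43, -43, 43, -43, which is alternating ±43.
Term 13 comes from subsequence A (its 7th entry): 36.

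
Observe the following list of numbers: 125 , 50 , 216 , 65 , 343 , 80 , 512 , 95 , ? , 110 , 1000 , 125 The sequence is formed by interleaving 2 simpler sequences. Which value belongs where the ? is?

729

Positions 1, 3, 5, … form one subsequence and positions 2, 4, 6, … form another.
Track A: 125, 216, 343, 512, ?, 1000 — consecutive cubes n³ from n = 5.
Track B: 50, 65, 80, 95, 110, 125 — arithmetic with common difference +15.
So the missing entry in track A is 729.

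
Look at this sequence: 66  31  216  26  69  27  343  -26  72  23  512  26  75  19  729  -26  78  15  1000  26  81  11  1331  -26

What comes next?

84

Taking every 4th term gives 4 separate tracks.
Subsequence A is 66, 69, 72, 75, 78, 81, which is arithmetic with common difference +3.
Subsequence B is 31, 27, 23, 19, 15, 11, which is subtracting 4 each time.
Subsequence C is 216, 343, 512, 729, 1000, 1331, which is consecutive cubes n³ from n = 6.
Subsequence D is 26, -26, 26, -26, 26, -26, which is oscillating between 26 and -26.
Position 25 → subsequence A, term 7 = 84.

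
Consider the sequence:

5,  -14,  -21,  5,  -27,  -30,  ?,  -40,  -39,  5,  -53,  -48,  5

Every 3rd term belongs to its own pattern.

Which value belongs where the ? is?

Read the sequence 3 terms at a time; column i is its own pattern.
Subsequence A = 5, 5, ?, 5, 5: constant 5.
Subsequence B = -14, -27, -40, -53: arithmetic, step −13.
Subsequence C = -21, -30, -39, -48: arithmetic with common difference −9.
Filling subsequence A at index 3 by its rule yields 5.

5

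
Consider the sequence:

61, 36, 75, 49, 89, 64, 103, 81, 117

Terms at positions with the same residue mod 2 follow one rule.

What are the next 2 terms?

Taking every 2nd term gives 2 separate tracks.
Stream A: 61, 75, 89, 103, 117 — adding 14 each time.
Stream B: 36, 49, 64, 81 — consecutive squares n² from n = 6.
Position 10 falls in stream B as its term 5, giving 100.
The 11th slot belongs to stream A; its 6th term is 131.

100, 131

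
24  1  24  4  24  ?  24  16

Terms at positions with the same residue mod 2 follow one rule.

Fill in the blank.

9

Split by position mod 2 into 2 tracks.
Stream A is 24, 24, 24, 24, which is constant 24.
Stream B is 1, 4, ?, 16, which is the squares 1², 2², 3², ….
Stream B's pattern makes the blank 9.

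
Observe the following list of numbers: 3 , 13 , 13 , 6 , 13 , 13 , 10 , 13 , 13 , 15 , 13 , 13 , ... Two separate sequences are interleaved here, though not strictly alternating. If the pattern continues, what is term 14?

The slot pattern repeats as ABB (period 3), so there are 2 interleaved tracks.
Stream A: 3, 6, 10, 15. Triangular numbers starting at T_2.
Stream B: 13, 13, 13, 13, 13, 13, 13, 13. Constant 13.
Term 14 comes from stream B (its 9th entry): 13.

13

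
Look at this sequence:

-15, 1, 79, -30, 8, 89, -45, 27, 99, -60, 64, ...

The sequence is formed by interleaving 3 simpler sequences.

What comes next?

109

Read the sequence 3 terms at a time; column i is its own pattern.
Track A = -15, -30, -45, -60: linear: a_n = −15·n.
Track B = 1, 8, 27, 64: consecutive cubes n³ from n = 1.
Track C = 79, 89, 99: linear: a_n = 69 + 10·n.
Position 12 falls in track C as its term 4, giving 109.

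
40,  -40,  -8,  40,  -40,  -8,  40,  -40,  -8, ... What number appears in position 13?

The slot pattern repeats as AAB (period 3), so there are 2 interleaved tracks.
Subsequence A is 40, -40, 40, -40, 40, -40, which is the oscillation 40·(−1)^(n+1).
Subsequence B is -8, -8, -8, which is the constant sequence -8.
Position 13 falls in subsequence A as its term 9, giving 40.

40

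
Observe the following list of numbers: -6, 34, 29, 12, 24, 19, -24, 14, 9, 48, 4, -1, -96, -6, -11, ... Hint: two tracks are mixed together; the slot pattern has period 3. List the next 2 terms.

192, -16

Positions follow the repeating pattern ABB; grouping by letter gives 2 tracks.
Subsequence A: -6, 12, -24, 48, -96. Geometric with ratio -2.
Subsequence B: 34, 29, 24, 19, 14, 9, 4, -1, -6, -11. Arithmetic, step −5.
Position 16 → subsequence A, term 6 = 192.
Term 17 comes from subsequence B (its 11th entry): -16.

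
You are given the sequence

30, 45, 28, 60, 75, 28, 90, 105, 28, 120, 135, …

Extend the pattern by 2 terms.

Positions follow the repeating pattern AAB; grouping by letter gives 2 tracks.
Track A: 30, 45, 60, 75, 90, 105, 120, 135 — arithmetic, step +15.
Track B: 28, 28, 28 — always 28.
Position 12 falls in track B as its term 4, giving 28.
Term 13 comes from track A (its 9th entry): 150.

28, 150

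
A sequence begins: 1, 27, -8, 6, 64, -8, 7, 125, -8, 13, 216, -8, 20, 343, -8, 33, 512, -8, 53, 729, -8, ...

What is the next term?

86

Read the sequence 3 terms at a time; column i is its own pattern.
Subsequence A: 1, 6, 7, 13, 20, 33, 53. A Fibonacci-like recurrence a_n = a_{n-1} + a_{n-2}.
Subsequence B: 27, 64, 125, 216, 343, 512, 729. Perfect cubes starting at 3³.
Subsequence C: -8, -8, -8, -8, -8, -8, -8. The constant sequence -8.
Position 22 → subsequence A, term 8 = 86.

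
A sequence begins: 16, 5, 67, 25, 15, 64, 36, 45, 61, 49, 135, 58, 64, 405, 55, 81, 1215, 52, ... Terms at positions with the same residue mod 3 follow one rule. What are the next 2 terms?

The terms cycle through 3 interleaved subsequences.
Track A is 16, 25, 36, 49, 64, 81, which is the squares 4², 5², 6², ….
Track B is 5, 15, 45, 135, 405, 1215, which is geometric, ×3 each step.
Track C is 67, 64, 61, 58, 55, 52, which is linear: a_n = 70 − 3·n.
Term 19 comes from track A (its 7th entry): 100.
Position 20 falls in track B as its term 7, giving 3645.

100, 3645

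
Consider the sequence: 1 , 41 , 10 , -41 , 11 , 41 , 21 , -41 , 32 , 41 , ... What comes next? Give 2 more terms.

Positions 1, 3, 5, … form one subsequence and positions 2, 4, 6, … form another.
Track A is 1, 10, 11, 21, 32, which is Fibonacci-style (each term is the sum of the two before it).
Track B is 41, -41, 41, -41, 41, which is oscillating between 41 and -41.
The 11th slot belongs to track A; its 6th term is 53.
Term 12 comes from track B (its 6th entry): -41.

53, -41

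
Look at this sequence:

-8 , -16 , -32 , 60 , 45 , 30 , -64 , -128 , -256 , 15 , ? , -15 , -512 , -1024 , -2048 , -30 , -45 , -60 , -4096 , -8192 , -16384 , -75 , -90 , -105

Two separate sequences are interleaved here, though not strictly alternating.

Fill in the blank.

Reading positions in blocks of 6 reveals the pattern AAABBB — 2 tracks woven together.
Track A is -8, -16, -32, -64, -128, -256, -512, -1024, -2048, -4096, -8192, -16384, which is multiplying by 2 each time.
Track B is 60, 45, 30, 15, ?, -15, -30, -45, -60, -75, -90, -105, which is arithmetic with common difference −15.
Track B's pattern makes the blank 0.

0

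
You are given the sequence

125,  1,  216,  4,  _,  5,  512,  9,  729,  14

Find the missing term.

Split by position mod 2 into 2 tracks.
Track A: 125, 216, ?, 512, 729. The cubes 5³, 6³, 7³, ….
Track B: 1, 4, 5, 9, 14. A Fibonacci-like recurrence a_n = a_{n-1} + a_{n-2}.
So the missing entry in track A is 343.

343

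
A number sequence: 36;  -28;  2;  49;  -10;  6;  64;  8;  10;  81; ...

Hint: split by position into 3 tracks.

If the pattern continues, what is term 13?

100

The terms cycle through 3 interleaved subsequences.
Subsequence A is 36, 49, 64, 81, which is the squares 6², 7², 8², ….
Subsequence B is -28, -10, 8, which is arithmetic, step +18.
Subsequence C is 2, 6, 10, which is arithmetic with common difference +4.
The 13th slot belongs to subsequence A; its 5th term is 100.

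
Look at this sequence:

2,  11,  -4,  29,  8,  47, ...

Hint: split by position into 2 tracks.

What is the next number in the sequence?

-16

The terms cycle through 2 interleaved subsequences.
Track A: 2, -4, 8 — a geometric progression (common ratio -2).
Track B: 11, 29, 47 — adding 18 each time.
The 7th slot belongs to track A; its 4th term is -16.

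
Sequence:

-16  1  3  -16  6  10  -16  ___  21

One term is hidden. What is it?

15

Reading positions in blocks of 3 reveals the pattern ABB — 2 tracks woven together.
Stream A: -16, -16, -16 — constant -16.
Stream B: 1, 3, 6, 10, ?, 21 — triangular numbers n(n+1)/2 for n = 1, 2, ….
So the missing entry in stream B is 15.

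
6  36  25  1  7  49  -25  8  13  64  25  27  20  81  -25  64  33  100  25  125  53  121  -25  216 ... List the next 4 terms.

86, 144, 25, 343

Split by position mod 4 into 4 tracks.
Subsequence A: 6, 7, 13, 20, 33, 53 — Fibonacci-style (each term is the sum of the two before it).
Subsequence B: 36, 49, 64, 81, 100, 121 — perfect squares starting at 6².
Subsequence C: 25, -25, 25, -25, 25, -25 — the oscillation 25·(−1)^(n+1).
Subsequence D: 1, 8, 27, 64, 125, 216 — consecutive cubes n³ from n = 1.
Position 25 → subsequence A, term 7 = 86.
The 26th slot belongs to subsequence B; its 7th term is 144.
Position 27 → subsequence C, term 7 = 25.
Term 28 comes from subsequence D (its 7th entry): 343.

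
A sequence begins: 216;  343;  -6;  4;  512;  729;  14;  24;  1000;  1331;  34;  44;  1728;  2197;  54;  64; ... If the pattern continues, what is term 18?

The slot pattern repeats as AABB (period 4), so there are 2 interleaved tracks.
Stream A: 216, 343, 512, 729, 1000, 1331, 1728, 2197 — consecutive cubes n³ from n = 6.
Stream B: -6, 4, 14, 24, 34, 44, 54, 64 — linear: a_n = -16 + 10·n.
Position 18 → stream A, term 10 = 3375.

3375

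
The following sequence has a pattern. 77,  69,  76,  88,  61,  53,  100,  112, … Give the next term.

The slot pattern repeats as AABB (period 4), so there are 2 interleaved tracks.
Stream A: 77, 69, 61, 53 (subtracting 8 each time).
Stream B: 76, 88, 100, 112 (adding 12 each time).
The 9th slot belongs to stream A; its 5th term is 45.

45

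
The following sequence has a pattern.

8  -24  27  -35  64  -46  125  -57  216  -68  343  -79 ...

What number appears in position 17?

1000

Odd-indexed and even-indexed terms follow separate rules.
Track A: 8, 27, 64, 125, 216, 343 — consecutive cubes n³ from n = 2.
Track B: -24, -35, -46, -57, -68, -79 — subtracting 11 each time.
Term 17 comes from track A (its 9th entry): 1000.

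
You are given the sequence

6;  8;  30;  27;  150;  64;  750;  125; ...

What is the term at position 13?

Odd-indexed and even-indexed terms follow separate rules.
Stream A = 6, 30, 150, 750: geometric with ratio 5.
Stream B = 8, 27, 64, 125: perfect cubes starting at 2³.
The 13th slot belongs to stream A; its 7th term is 93750.

93750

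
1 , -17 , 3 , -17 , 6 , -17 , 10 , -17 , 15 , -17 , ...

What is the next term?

Positions 1, 3, 5, … form one subsequence and positions 2, 4, 6, … form another.
Subsequence A: 1, 3, 6, 10, 15. Triangular numbers starting at T_1.
Subsequence B: -17, -17, -17, -17, -17. Constant -17.
Position 11 falls in subsequence A as its term 6, giving 21.

21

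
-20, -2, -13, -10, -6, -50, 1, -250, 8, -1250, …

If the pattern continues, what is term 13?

22

Taking every 2nd term gives 2 separate tracks.
Track A is -20, -13, -6, 1, 8, which is arithmetic, step +7.
Track B is -2, -10, -50, -250, -1250, which is a geometric progression (common ratio 5).
Position 13 falls in track A as its term 7, giving 22.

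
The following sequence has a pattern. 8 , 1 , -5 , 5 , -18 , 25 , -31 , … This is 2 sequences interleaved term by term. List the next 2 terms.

125, -44

Taking every 2nd term gives 2 separate tracks.
Subsequence A: 8, -5, -18, -31 — linear: a_n = 21 − 13·n.
Subsequence B: 1, 5, 25 — powers 5^0, 5^1, 5^2, ….
Term 8 comes from subsequence B (its 4th entry): 125.
The 9th slot belongs to subsequence A; its 5th term is -44.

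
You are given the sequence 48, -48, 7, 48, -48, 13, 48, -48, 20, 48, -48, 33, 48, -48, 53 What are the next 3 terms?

Reading positions in blocks of 3 reveals the pattern AAB — 2 tracks woven together.
Track A = 48, -48, 48, -48, 48, -48, 48, -48, 48, -48: oscillating between 48 and -48.
Track B = 7, 13, 20, 33, 53: each term equals the sum of the previous two.
Term 16 comes from track A (its 11th entry): 48.
Position 17 falls in track A as its term 12, giving -48.
The 18th slot belongs to track B; its 6th term is 86.

48, -48, 86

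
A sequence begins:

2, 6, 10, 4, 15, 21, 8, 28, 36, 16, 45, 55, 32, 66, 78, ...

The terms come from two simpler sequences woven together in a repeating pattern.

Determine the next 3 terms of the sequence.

Reading positions in blocks of 3 reveals the pattern ABB — 2 tracks woven together.
Stream A: 2, 4, 8, 16, 32. Powers 2^1, 2^2, 2^3, ….
Stream B: 6, 10, 15, 21, 28, 36, 45, 55, 66, 78. Triangular numbers starting at T_3.
Position 16 falls in stream A as its term 6, giving 64.
The 17th slot belongs to stream B; its 11th term is 91.
Position 18 falls in stream B as its term 12, giving 105.

64, 91, 105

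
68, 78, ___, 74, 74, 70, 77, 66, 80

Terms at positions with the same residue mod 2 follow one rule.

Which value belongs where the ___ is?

71

Positions 1, 3, 5, … form one subsequence and positions 2, 4, 6, … form another.
Track A: 68, ?, 74, 77, 80. Arithmetic with common difference +3.
Track B: 78, 74, 70, 66. Arithmetic with common difference −4.
Filling track A at index 2 by its rule yields 71.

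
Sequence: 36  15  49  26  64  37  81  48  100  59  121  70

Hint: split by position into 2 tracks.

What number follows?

144

The terms cycle through 2 interleaved subsequences.
Track A: 36, 49, 64, 81, 100, 121 (consecutive squares n² from n = 6).
Track B: 15, 26, 37, 48, 59, 70 (linear: a_n = 4 + 11·n).
Position 13 falls in track A as its term 7, giving 144.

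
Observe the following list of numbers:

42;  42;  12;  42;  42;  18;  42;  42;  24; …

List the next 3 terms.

42, 42, 30

The slot pattern repeats as AAB (period 3), so there are 2 interleaved tracks.
Track A: 42, 42, 42, 42, 42, 42 — constant 42.
Track B: 12, 18, 24 — arithmetic, step +6.
Position 10 → track A, term 7 = 42.
Position 11 falls in track A as its term 8, giving 42.
Term 12 comes from track B (its 4th entry): 30.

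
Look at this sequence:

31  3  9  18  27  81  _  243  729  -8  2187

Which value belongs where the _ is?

Positions follow the repeating pattern ABB; grouping by letter gives 2 tracks.
Track A: 31, 18, ?, -8 (linear: a_n = 44 − 13·n).
Track B: 3, 9, 27, 81, 243, 729, 2187 (powers of 3).
Track A's pattern makes the blank 5.

5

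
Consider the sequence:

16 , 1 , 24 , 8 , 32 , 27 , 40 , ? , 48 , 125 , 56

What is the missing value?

64

Odd-indexed and even-indexed terms follow separate rules.
Subsequence A: 16, 24, 32, 40, 48, 56 (adding 8 each time).
Subsequence B: 1, 8, 27, ?, 125 (perfect cubes starting at 1³).
Subsequence B's pattern makes the blank 64.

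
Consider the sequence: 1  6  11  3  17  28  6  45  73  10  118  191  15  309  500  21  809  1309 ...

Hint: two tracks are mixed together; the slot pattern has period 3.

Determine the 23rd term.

The slot pattern repeats as ABB (period 3), so there are 2 interleaved tracks.
Track A is 1, 3, 6, 10, 15, 21, which is triangular numbers starting at T_1.
Track B is 6, 11, 17, 28, 45, 73, 118, 191, 309, 500, 809, 1309, which is each term equals the sum of the previous two.
Position 23 → track B, term 15 = 5545.

5545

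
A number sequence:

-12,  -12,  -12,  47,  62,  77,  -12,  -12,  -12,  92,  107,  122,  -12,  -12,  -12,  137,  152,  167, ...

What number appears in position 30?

The slot pattern repeats as AAABBB (period 6), so there are 2 interleaved tracks.
Track A is -12, -12, -12, -12, -12, -12, -12, -12, -12, which is always -12.
Track B is 47, 62, 77, 92, 107, 122, 137, 152, 167, which is arithmetic, step +15.
Position 30 falls in track B as its term 15, giving 257.

257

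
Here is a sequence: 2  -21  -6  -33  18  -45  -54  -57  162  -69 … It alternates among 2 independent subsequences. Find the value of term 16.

Positions 1, 3, 5, … form one subsequence and positions 2, 4, 6, … form another.
Stream A: 2, -6, 18, -54, 162 (multiplying by -3 each time).
Stream B: -21, -33, -45, -57, -69 (arithmetic, step −12).
Position 16 → stream B, term 8 = -105.

-105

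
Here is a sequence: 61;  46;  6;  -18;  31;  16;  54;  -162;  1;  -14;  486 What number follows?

The slot pattern repeats as AABB (period 4), so there are 2 interleaved tracks.
Track A: 61, 46, 31, 16, 1, -14 — arithmetic with common difference −15.
Track B: 6, -18, 54, -162, 486 — a geometric progression (common ratio -3).
The 12th slot belongs to track B; its 6th term is -1458.

-1458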